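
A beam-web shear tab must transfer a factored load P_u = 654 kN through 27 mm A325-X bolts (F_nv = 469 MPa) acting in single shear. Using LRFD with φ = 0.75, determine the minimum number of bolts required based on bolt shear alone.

4 bolts

A_b = π·27²/4 = 572.6 mm².
Per-bolt design strength φR_n = 0.75 × 469 × 572.6 × 1 / 1000 = 201.4 kN.
n ≥ 654 / 201.4 = 3.247 → use 4 bolts.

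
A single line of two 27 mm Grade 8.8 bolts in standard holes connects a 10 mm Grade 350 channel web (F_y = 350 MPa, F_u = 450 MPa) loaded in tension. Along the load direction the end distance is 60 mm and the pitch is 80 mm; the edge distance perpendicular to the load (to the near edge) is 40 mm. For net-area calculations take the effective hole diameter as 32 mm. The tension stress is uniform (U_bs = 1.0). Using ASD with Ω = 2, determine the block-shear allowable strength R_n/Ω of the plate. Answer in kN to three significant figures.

178 kN

Shear plane L_v = 60 + 1·80 = 140 mm; A_gv = 140 × 10 = 1400 mm².
A_nv = (140 − 1.5·32) × 10 = 920 mm².
A_nt = (40 − 0.5·32) × 10 = 240 mm².
0.6 F_u A_nv = 248.4 kN; 0.6 F_y A_gv = 294 kN → shear rupture governs the shear term.
R_n = 248.4 + 1.0 × 450 × 240 / 1000 = 356.4 kN.
Allowable strength R_n/Ω = 356.4 / 2 = 178 kN.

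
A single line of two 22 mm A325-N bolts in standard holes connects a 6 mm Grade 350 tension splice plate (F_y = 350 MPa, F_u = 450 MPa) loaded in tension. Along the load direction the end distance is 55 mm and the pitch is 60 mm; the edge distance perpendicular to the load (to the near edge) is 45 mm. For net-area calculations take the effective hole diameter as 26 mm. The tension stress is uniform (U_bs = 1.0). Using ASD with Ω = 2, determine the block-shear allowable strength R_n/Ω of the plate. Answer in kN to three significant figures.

105 kN

Shear plane L_v = 55 + 1·60 = 115 mm; A_gv = 115 × 6 = 690 mm².
A_nv = (115 − 1.5·26) × 6 = 456 mm².
A_nt = (45 − 0.5·26) × 6 = 192 mm².
0.6 F_u A_nv = 123.1 kN; 0.6 F_y A_gv = 144.9 kN → shear rupture governs the shear term.
R_n = 123.1 + 1.0 × 450 × 192 / 1000 = 209.5 kN.
Allowable strength R_n/Ω = 209.5 / 2 = 105 kN.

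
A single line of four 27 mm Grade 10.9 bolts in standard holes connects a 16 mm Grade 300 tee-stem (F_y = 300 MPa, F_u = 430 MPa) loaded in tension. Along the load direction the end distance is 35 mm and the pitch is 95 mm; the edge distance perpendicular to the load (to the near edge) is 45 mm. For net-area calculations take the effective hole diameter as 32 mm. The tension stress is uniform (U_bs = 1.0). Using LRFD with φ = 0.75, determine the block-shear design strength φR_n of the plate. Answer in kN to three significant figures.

Shear plane L_v = 35 + 3·95 = 320 mm; A_gv = 320 × 16 = 5120 mm².
A_nv = (320 − 3.5·32) × 16 = 3328 mm².
A_nt = (45 − 0.5·32) × 16 = 464 mm².
0.6 F_u A_nv = 858.6 kN; 0.6 F_y A_gv = 921.6 kN → shear rupture governs the shear term.
R_n = 858.6 + 1.0 × 430 × 464 / 1000 = 1058 kN.
Design strength φR_n = 0.75 × 1058 = 794 kN.

794 kN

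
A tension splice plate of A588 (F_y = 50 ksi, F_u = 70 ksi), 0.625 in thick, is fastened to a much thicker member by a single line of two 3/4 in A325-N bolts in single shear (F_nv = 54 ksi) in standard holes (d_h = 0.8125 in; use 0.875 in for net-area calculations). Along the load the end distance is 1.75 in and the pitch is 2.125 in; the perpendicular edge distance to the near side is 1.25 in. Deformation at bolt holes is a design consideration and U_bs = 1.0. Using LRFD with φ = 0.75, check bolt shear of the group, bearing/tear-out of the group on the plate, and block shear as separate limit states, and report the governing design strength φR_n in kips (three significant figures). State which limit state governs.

Bolt shear: A_b = π·0.75²/4 = 0.4418 in²; R_n = 54 × 0.4418 × 2 × 1 = 47.71 kips → 0.75 × 47.71 = 35.8 kips.
Bearing: edge l_c = 1.344, r_n = 70.55 kips; interior l_c = 1.312, r_n = 68.91 kips; R_n = 70.55 + 1·68.91 = 139.5 kips → 105 kips.
Block shear: A_gv = 2.422, A_nv = 1.602, A_nt = 0.5078 in²; R_n = min(0.6F_uA_nv, 0.6F_yA_gv) + U_bs·F_u·A_nt = 102.8 kips → 77.1 kips.
Bolt shear governs: 35.8 kips.

35.8 kips (bolt shear governs)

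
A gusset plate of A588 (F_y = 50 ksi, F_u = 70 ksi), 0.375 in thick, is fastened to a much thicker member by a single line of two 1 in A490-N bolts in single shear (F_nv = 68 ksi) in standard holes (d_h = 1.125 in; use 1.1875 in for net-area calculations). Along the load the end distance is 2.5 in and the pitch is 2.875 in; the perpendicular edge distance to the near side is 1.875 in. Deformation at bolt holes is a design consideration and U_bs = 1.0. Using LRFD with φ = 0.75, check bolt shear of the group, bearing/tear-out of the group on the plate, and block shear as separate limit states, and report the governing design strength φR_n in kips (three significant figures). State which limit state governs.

67.7 kips (block shear governs)

Bolt shear: A_b = π·1²/4 = 0.7854 in²; R_n = 68 × 0.7854 × 2 × 1 = 106.8 kips → 0.75 × 106.8 = 80.1 kips.
Bearing: edge l_c = 1.938, r_n = 61.03 kips; interior l_c = 1.75, r_n = 55.13 kips; R_n = 61.03 + 1·55.13 = 116.2 kips → 87.1 kips.
Block shear: A_gv = 2.016, A_nv = 1.348, A_nt = 0.4805 in²; R_n = min(0.6F_uA_nv, 0.6F_yA_gv) + U_bs·F_u·A_nt = 90.23 kips → 67.7 kips.
Block shear governs: 67.7 kips.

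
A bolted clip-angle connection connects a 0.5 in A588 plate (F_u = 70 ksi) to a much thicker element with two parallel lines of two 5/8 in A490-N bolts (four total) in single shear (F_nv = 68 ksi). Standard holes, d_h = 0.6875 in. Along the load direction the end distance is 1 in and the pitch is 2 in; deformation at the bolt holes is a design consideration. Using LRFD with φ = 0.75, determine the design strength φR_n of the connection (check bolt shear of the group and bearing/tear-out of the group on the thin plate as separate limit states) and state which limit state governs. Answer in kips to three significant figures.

62.6 kips (bolt shear governs)

Bolt shear: A_b = π·0.625²/4 = 0.3068 in²; R_n = 68 × 0.3068 × 4 × 1 = 83.45 kips → 0.75 × 83.45 = 62.6 kips.
Bearing (1.2 l_c t F_u ≤ 2.4 d t F_u): upper limit = 2.4·0.625·0.5·70 = 52.5 kips.
  Edge l_c = 1 − 0.6875/2 = 0.6562 → r_n = 27.56 kips; interior l_c = 2 − 0.6875 = 1.312 → r_n = 52.5 kips.
  R_n,bearing = 2·27.56 + 2·52.5 = 160.1 kips → 0.75 × 160.1 = 120 kips.
Bolt shear governs: 62.6 kips.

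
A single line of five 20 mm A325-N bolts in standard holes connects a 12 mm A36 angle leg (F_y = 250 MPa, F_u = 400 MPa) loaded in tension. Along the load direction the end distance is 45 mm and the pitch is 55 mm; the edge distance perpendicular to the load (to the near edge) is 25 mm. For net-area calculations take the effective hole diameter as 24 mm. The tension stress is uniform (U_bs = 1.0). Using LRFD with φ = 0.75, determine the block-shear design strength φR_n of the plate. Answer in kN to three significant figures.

Shear plane L_v = 45 + 4·55 = 265 mm; A_gv = 265 × 12 = 3180 mm².
A_nv = (265 − 4.5·24) × 12 = 1884 mm².
A_nt = (25 − 0.5·24) × 12 = 156 mm².
0.6 F_u A_nv = 452.2 kN; 0.6 F_y A_gv = 477 kN → shear rupture governs the shear term.
R_n = 452.2 + 1.0 × 400 × 156 / 1000 = 514.6 kN.
Design strength φR_n = 0.75 × 514.6 = 386 kN.

386 kN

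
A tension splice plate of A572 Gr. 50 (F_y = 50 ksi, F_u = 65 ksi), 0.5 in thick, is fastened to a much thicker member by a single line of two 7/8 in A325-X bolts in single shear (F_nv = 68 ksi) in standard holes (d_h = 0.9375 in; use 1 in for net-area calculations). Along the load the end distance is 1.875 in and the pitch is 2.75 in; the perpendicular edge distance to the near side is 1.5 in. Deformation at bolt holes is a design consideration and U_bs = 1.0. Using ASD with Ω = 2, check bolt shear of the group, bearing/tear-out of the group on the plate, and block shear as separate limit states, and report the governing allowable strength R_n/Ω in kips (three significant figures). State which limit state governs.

Bolt shear: A_b = π·0.875²/4 = 0.6013 in²; R_n = 68 × 0.6013 × 2 × 1 = 81.78 kips → 81.78 / 2 = 40.9 kips.
Bearing: edge l_c = 1.406, r_n = 54.84 kips; interior l_c = 1.812, r_n = 68.25 kips; R_n = 54.84 + 1·68.25 = 123.1 kips → 61.5 kips.
Block shear: A_gv = 2.312, A_nv = 1.562, A_nt = 0.5 in²; R_n = min(0.6F_uA_nv, 0.6F_yA_gv) + U_bs·F_u·A_nt = 93.44 kips → 46.7 kips.
Bolt shear governs: 40.9 kips.

40.9 kips (bolt shear governs)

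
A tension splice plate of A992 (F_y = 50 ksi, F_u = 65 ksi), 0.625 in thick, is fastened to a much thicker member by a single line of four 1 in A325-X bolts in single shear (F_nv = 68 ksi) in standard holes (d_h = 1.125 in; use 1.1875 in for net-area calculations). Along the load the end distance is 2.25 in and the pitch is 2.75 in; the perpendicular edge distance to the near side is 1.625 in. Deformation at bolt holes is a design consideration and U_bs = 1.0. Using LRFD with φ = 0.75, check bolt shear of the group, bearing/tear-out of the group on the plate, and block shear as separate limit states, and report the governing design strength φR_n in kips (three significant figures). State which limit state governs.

147 kips (block shear governs)

Bolt shear: A_b = π·1²/4 = 0.7854 in²; R_n = 68 × 0.7854 × 4 × 1 = 213.6 kips → 0.75 × 213.6 = 160 kips.
Bearing: edge l_c = 1.688, r_n = 82.27 kips; interior l_c = 1.625, r_n = 79.22 kips; R_n = 82.27 + 3·79.22 = 319.9 kips → 240 kips.
Block shear: A_gv = 6.562, A_nv = 3.965, A_nt = 0.6445 in²; R_n = min(0.6F_uA_nv, 0.6F_yA_gv) + U_bs·F_u·A_nt = 196.5 kips → 147 kips.
Block shear governs: 147 kips.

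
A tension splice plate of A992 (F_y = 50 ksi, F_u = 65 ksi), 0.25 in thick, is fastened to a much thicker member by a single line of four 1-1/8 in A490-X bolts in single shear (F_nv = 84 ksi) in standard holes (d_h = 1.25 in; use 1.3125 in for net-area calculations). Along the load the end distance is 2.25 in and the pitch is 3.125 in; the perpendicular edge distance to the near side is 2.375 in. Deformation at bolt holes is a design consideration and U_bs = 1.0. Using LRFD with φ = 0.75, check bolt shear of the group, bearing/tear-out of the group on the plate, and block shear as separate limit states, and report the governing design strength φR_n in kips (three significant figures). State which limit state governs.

72.4 kips (block shear governs)

Bolt shear: A_b = π·1.125²/4 = 0.994 in²; R_n = 84 × 0.994 × 4 × 1 = 334 kips → 0.75 × 334 = 250 kips.
Bearing: edge l_c = 1.625, r_n = 31.69 kips; interior l_c = 1.875, r_n = 36.56 kips; R_n = 31.69 + 3·36.56 = 141.4 kips → 106 kips.
Block shear: A_gv = 2.906, A_nv = 1.758, A_nt = 0.4297 in²; R_n = min(0.6F_uA_nv, 0.6F_yA_gv) + U_bs·F_u·A_nt = 96.48 kips → 72.4 kips.
Block shear governs: 72.4 kips.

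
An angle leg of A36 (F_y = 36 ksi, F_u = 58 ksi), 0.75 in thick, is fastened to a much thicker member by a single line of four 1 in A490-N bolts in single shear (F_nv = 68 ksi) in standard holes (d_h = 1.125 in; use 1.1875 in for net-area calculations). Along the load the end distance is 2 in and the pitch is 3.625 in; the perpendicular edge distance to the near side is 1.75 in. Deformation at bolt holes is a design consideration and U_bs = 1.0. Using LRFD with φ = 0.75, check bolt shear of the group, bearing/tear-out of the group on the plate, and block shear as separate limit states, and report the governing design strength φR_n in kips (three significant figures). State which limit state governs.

160 kips (bolt shear governs)

Bolt shear: A_b = π·1²/4 = 0.7854 in²; R_n = 68 × 0.7854 × 4 × 1 = 213.6 kips → 0.75 × 213.6 = 160 kips.
Bearing: edge l_c = 1.438, r_n = 75.04 kips; interior l_c = 2.5, r_n = 104.4 kips; R_n = 75.04 + 3·104.4 = 388.2 kips → 291 kips.
Block shear: A_gv = 9.656, A_nv = 6.539, A_nt = 0.8672 in²; R_n = min(0.6F_uA_nv, 0.6F_yA_gv) + U_bs·F_u·A_nt = 258.9 kips → 194 kips.
Bolt shear governs: 160 kips.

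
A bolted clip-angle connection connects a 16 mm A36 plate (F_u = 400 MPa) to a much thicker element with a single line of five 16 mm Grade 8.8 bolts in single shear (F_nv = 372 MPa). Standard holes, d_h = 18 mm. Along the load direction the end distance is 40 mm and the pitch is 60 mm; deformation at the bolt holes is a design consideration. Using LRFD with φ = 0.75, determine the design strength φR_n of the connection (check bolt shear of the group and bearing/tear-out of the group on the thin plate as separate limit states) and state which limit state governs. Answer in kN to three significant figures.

280 kN (bolt shear governs)

Bolt shear: A_b = π·16²/4 = 201.1 mm²; R_n = 372 × 201.1 × 5 × 1 / 1000 = 374 kN → 0.75 × 374 = 280 kN.
Bearing (1.2 l_c t F_u ≤ 2.4 d t F_u): upper limit = 2.4·16·16·400 / 1000 = 245.8 kN.
  Edge l_c = 40 − 18/2 = 31 → r_n = 238.1 kN; interior l_c = 60 − 18 = 42 → r_n = 245.8 kN.
  R_n,bearing = 1·238.1 + 4·245.8 = 1221 kN → 0.75 × 1221 = 916 kN.
Bolt shear governs: 280 kN.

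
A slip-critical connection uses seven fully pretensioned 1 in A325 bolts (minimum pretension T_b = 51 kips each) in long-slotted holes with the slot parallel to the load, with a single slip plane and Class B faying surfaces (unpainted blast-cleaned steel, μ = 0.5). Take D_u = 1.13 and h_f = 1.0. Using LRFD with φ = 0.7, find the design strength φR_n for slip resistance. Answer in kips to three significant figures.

141 kips

R_n = μ · D_u · h_f · T_b · n_s · n_b = 0.5 × 1.13 × 1.0 × 51 × 1 × 7 = 201.7 kips.
Design strength φR_n = 0.7 × 201.7 = 141 kips.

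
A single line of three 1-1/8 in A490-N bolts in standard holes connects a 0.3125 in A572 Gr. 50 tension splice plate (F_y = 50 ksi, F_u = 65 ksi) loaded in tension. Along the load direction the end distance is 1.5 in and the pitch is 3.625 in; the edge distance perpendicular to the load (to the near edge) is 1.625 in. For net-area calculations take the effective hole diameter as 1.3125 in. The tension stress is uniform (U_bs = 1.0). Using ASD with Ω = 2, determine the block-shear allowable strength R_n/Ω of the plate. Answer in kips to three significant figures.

Shear plane L_v = 1.5 + 2·3.625 = 8.75 in; A_gv = 8.75 × 0.3125 = 2.734 in².
A_nv = (8.75 − 2.5·1.3125) × 0.3125 = 1.709 in².
A_nt = (1.625 − 0.5·1.3125) × 0.3125 = 0.3027 in².
0.6 F_u A_nv = 66.65 kips; 0.6 F_y A_gv = 82.03 kips → shear rupture governs the shear term.
R_n = 66.65 + 1.0 × 65 × 0.3027 = 86.33 kips.
Allowable strength R_n/Ω = 86.33 / 2 = 43.2 kips.

43.2 kips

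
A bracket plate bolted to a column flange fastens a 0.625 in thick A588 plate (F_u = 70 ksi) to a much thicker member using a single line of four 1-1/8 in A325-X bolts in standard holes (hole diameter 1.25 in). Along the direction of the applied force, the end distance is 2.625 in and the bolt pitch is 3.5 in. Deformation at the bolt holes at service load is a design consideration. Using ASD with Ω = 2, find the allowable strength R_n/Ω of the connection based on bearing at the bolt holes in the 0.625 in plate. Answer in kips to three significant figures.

Per bolt r_n = 1.2 l_c t F_u ≤ 2.4 d t F_u; upper limit = 2.4 × 1.125 × 0.625 × 70 = 118.1 kips.
Edge bolt: l_c = 2.625 − 1.25/2 = 2 in → 1.2 × 2 × 0.625 × 70 = 105 → r_n = 105 kips.
Interior bolts: l_c = 3.5 − 1.25 = 2.25 in → 1.2 × 2.25 × 0.625 × 70 = 118.1 → r_n = 118.1 kips.
R_n = 1 × 105 + 3 × 118.1 = 459.4 kips.
Allowable strength R_n/Ω = 459.4 / 2 = 230 kips.

230 kips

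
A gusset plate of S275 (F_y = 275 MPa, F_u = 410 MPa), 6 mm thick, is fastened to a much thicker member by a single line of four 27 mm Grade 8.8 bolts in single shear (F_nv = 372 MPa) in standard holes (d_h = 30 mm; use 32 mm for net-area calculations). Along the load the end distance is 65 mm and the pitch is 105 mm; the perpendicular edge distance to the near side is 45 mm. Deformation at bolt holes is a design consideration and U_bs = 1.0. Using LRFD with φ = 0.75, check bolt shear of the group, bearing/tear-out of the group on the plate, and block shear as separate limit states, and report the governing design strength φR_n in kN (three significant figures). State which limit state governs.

Bolt shear: A_b = π·27²/4 = 572.6 mm²; R_n = 372 × 572.6 × 4 × 1 / 1000 = 852 kN → 0.75 × 852 = 639 kN.
Bearing: edge l_c = 50, r_n = 147.6 kN; interior l_c = 75, r_n = 159.4 kN; R_n = 147.6 + 3·159.4 = 625.8 kN → 469 kN.
Block shear: A_gv = 2280, A_nv = 1608, A_nt = 174 mm²; R_n = min(0.6F_uA_nv, 0.6F_yA_gv) + U_bs·F_u·A_nt = 447.5 kN → 336 kN.
Block shear governs: 336 kN.

336 kN (block shear governs)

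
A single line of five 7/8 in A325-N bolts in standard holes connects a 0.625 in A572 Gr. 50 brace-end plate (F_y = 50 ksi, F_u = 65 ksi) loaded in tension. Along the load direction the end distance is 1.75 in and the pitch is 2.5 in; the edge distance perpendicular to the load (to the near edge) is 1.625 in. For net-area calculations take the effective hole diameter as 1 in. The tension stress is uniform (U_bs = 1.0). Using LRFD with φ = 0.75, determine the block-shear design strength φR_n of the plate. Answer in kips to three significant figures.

167 kips

Shear plane L_v = 1.75 + 4·2.5 = 11.75 in; A_gv = 11.75 × 0.625 = 7.344 in².
A_nv = (11.75 − 4.5·1) × 0.625 = 4.531 in².
A_nt = (1.625 − 0.5·1) × 0.625 = 0.7031 in².
0.6 F_u A_nv = 176.7 kips; 0.6 F_y A_gv = 220.3 kips → shear rupture governs the shear term.
R_n = 176.7 + 1.0 × 65 × 0.7031 = 222.4 kips.
Design strength φR_n = 0.75 × 222.4 = 167 kips.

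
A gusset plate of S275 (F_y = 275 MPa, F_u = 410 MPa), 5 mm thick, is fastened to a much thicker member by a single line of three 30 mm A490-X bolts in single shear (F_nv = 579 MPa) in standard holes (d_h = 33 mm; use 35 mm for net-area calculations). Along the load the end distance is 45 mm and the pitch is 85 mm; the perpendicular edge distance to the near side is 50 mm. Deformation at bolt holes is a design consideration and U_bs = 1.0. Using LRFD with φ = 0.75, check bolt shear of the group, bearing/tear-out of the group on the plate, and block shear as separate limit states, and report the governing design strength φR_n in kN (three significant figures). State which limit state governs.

168 kN (block shear governs)

Bolt shear: A_b = π·30²/4 = 706.9 mm²; R_n = 579 × 706.9 × 3 × 1 / 1000 = 1228 kN → 0.75 × 1228 = 921 kN.
Bearing: edge l_c = 28.5, r_n = 70.11 kN; interior l_c = 52, r_n = 127.9 kN; R_n = 70.11 + 2·127.9 = 325.9 kN → 244 kN.
Block shear: A_gv = 1075, A_nv = 637.5, A_nt = 162.5 mm²; R_n = min(0.6F_uA_nv, 0.6F_yA_gv) + U_bs·F_u·A_nt = 223.5 kN → 168 kN.
Block shear governs: 168 kN.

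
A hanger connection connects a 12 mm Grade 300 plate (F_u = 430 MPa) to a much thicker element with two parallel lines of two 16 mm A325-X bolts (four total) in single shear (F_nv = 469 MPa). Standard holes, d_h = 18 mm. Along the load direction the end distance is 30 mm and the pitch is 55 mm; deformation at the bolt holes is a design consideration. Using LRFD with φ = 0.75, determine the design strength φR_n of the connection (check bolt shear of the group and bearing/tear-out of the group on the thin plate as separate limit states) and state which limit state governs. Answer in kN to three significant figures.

Bolt shear: A_b = π·16²/4 = 201.1 mm²; R_n = 469 × 201.1 × 4 × 1 / 1000 = 377.2 kN → 0.75 × 377.2 = 283 kN.
Bearing (1.2 l_c t F_u ≤ 2.4 d t F_u): upper limit = 2.4·16·12·430 / 1000 = 198.1 kN.
  Edge l_c = 30 − 18/2 = 21 → r_n = 130 kN; interior l_c = 55 − 18 = 37 → r_n = 198.1 kN.
  R_n,bearing = 2·130 + 2·198.1 = 656.4 kN → 0.75 × 656.4 = 492 kN.
Bolt shear governs: 283 kN.

283 kN (bolt shear governs)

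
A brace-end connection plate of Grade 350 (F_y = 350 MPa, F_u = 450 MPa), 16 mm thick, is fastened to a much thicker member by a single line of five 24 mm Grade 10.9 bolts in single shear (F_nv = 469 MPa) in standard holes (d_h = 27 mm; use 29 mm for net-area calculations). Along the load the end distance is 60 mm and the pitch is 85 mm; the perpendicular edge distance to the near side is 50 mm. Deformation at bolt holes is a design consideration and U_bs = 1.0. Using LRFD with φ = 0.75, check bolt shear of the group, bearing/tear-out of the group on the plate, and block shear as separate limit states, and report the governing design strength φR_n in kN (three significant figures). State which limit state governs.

Bolt shear: A_b = π·24²/4 = 452.4 mm²; R_n = 469 × 452.4 × 5 × 1 / 1000 = 1061 kN → 0.75 × 1061 = 796 kN.
Bearing: edge l_c = 46.5, r_n = 401.8 kN; interior l_c = 58, r_n = 414.7 kN; R_n = 401.8 + 4·414.7 = 2061 kN → 1550 kN.
Block shear: A_gv = 6400, A_nv = 4312, A_nt = 568 mm²; R_n = min(0.6F_uA_nv, 0.6F_yA_gv) + U_bs·F_u·A_nt = 1420 kN → 1060 kN.
Bolt shear governs: 796 kN.

796 kN (bolt shear governs)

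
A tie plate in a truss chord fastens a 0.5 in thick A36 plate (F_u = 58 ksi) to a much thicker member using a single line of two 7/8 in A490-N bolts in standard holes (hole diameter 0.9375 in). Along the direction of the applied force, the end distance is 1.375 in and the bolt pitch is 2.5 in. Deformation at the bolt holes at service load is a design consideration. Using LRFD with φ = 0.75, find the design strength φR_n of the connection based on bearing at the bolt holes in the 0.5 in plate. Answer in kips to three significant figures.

64.4 kips

Per bolt r_n = 1.2 l_c t F_u ≤ 2.4 d t F_u; upper limit = 2.4 × 0.875 × 0.5 × 58 = 60.9 kips.
Edge bolt: l_c = 1.375 − 0.9375/2 = 0.9062 in → 1.2 × 0.9062 × 0.5 × 58 = 31.54 → r_n = 31.54 kips.
Interior bolts: l_c = 2.5 − 0.9375 = 1.562 in → 1.2 × 1.562 × 0.5 × 58 = 54.38 → r_n = 54.38 kips.
R_n = 1 × 31.54 + 1 × 54.38 = 85.91 kips.
Design strength φR_n = 0.75 × 85.91 = 64.4 kips.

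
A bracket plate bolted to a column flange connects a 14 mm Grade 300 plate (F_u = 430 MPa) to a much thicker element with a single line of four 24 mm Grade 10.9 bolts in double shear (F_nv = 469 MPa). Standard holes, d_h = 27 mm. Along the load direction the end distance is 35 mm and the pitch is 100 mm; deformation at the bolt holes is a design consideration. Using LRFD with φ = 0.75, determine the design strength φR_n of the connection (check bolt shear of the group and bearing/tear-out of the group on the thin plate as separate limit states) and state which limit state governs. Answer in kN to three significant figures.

Bolt shear: A_b = π·24²/4 = 452.4 mm²; R_n = 469 × 452.4 × 4 × 2 / 1000 = 1697 kN → 0.75 × 1697 = 1270 kN.
Bearing (1.2 l_c t F_u ≤ 2.4 d t F_u): upper limit = 2.4·24·14·430 / 1000 = 346.8 kN.
  Edge l_c = 35 − 27/2 = 21.5 → r_n = 155.3 kN; interior l_c = 100 − 27 = 73 → r_n = 346.8 kN.
  R_n,bearing = 1·155.3 + 3·346.8 = 1196 kN → 0.75 × 1196 = 897 kN.
Bearing governs: 897 kN.

897 kN (bearing governs)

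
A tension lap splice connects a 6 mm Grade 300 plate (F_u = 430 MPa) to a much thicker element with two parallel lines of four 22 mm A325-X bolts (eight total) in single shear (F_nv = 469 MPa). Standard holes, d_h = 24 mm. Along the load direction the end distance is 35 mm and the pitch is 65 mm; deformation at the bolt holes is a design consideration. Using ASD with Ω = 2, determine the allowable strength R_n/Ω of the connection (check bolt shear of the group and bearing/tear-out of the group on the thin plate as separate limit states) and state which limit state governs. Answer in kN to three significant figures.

452 kN (bearing governs)

Bolt shear: A_b = π·22²/4 = 380.1 mm²; R_n = 469 × 380.1 × 8 × 1 / 1000 = 1426 kN → 1426 / 2 = 713 kN.
Bearing (1.2 l_c t F_u ≤ 2.4 d t F_u): upper limit = 2.4·22·6·430 / 1000 = 136.2 kN.
  Edge l_c = 35 − 24/2 = 23 → r_n = 71.21 kN; interior l_c = 65 − 24 = 41 → r_n = 126.9 kN.
  R_n,bearing = 2·71.21 + 6·126.9 = 904 kN → 904 / 2 = 452 kN.
Bearing governs: 452 kN.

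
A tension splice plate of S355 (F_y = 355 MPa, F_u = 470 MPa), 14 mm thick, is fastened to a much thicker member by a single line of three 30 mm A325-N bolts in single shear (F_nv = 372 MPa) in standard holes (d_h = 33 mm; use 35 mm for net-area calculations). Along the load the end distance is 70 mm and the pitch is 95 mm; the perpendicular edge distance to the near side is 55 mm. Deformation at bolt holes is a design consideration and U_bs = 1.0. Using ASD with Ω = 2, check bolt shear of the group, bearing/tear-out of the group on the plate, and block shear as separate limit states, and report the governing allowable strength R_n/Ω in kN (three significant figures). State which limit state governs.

394 kN (bolt shear governs)

Bolt shear: A_b = π·30²/4 = 706.9 mm²; R_n = 372 × 706.9 × 3 × 1 / 1000 = 788.9 kN → 788.9 / 2 = 394 kN.
Bearing: edge l_c = 53.5, r_n = 422.4 kN; interior l_c = 62, r_n = 473.8 kN; R_n = 422.4 + 2·473.8 = 1370 kN → 685 kN.
Block shear: A_gv = 3640, A_nv = 2415, A_nt = 525 mm²; R_n = min(0.6F_uA_nv, 0.6F_yA_gv) + U_bs·F_u·A_nt = 927.8 kN → 464 kN.
Bolt shear governs: 394 kN.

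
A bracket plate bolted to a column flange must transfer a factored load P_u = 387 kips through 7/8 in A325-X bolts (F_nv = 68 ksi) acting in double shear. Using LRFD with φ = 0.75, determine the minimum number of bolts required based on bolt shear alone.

A_b = π·0.875²/4 = 0.6013 in².
Per-bolt design strength φR_n = 0.75 × 68 × 0.6013 × 2 = 61.33 kips.
n ≥ 387 / 61.33 = 6.31 → use 7 bolts.

7 bolts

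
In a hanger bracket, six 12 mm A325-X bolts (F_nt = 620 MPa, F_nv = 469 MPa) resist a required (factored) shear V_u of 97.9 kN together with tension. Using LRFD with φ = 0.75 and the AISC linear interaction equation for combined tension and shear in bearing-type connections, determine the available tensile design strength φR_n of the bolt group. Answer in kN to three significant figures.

A_b = π·12²/4 = 113.1 mm²; f_rv = 97.9 × 1000 / (6 × 113.1) = 144.3 MPa.
F'_nt = 1.3 F_nt − (F_nt / φF_nv) f_rv = 1.3·620 − (620/(0.75·469))·144.3 = 551.7 MPa, capped at F_nt → F'_nt = 551.7 MPa.
R_n = F'_nt · A_b · n = 551.7 × 113.1 × 6 / 1000 = 374.4 kN.
Design strength φR_n = 0.75 × 374.4 = 281 kN.

281 kN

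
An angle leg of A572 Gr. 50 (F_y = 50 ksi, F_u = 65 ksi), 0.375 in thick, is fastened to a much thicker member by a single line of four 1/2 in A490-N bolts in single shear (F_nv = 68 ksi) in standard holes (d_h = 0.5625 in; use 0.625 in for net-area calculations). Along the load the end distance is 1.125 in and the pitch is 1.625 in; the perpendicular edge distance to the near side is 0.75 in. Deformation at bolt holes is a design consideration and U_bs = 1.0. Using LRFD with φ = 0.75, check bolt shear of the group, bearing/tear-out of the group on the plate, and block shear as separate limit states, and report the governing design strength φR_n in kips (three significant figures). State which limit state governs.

40.1 kips (bolt shear governs)

Bolt shear: A_b = π·0.5²/4 = 0.1963 in²; R_n = 68 × 0.1963 × 4 × 1 = 53.41 kips → 0.75 × 53.41 = 40.1 kips.
Bearing: edge l_c = 0.8438, r_n = 24.68 kips; interior l_c = 1.062, r_n = 29.25 kips; R_n = 24.68 + 3·29.25 = 112.4 kips → 84.3 kips.
Block shear: A_gv = 2.25, A_nv = 1.43, A_nt = 0.1641 in²; R_n = min(0.6F_uA_nv, 0.6F_yA_gv) + U_bs·F_u·A_nt = 66.42 kips → 49.8 kips.
Bolt shear governs: 40.1 kips.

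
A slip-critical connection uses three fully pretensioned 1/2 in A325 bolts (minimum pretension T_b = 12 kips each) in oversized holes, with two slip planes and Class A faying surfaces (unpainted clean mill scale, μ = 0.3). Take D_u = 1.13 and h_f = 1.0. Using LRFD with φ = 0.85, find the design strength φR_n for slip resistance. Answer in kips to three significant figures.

20.7 kips

R_n = μ · D_u · h_f · T_b · n_s · n_b = 0.3 × 1.13 × 1.0 × 12 × 2 × 3 = 24.41 kips.
Design strength φR_n = 0.85 × 24.41 = 20.7 kips.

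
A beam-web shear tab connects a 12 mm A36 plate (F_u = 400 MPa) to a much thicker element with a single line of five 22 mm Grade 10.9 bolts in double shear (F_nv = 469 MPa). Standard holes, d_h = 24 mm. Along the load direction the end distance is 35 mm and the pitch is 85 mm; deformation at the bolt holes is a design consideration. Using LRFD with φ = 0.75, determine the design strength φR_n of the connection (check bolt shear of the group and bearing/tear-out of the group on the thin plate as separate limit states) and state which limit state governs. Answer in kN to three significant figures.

Bolt shear: A_b = π·22²/4 = 380.1 mm²; R_n = 469 × 380.1 × 5 × 2 / 1000 = 1783 kN → 0.75 × 1783 = 1340 kN.
Bearing (1.2 l_c t F_u ≤ 2.4 d t F_u): upper limit = 2.4·22·12·400 / 1000 = 253.4 kN.
  Edge l_c = 35 − 24/2 = 23 → r_n = 132.5 kN; interior l_c = 85 − 24 = 61 → r_n = 253.4 kN.
  R_n,bearing = 1·132.5 + 4·253.4 = 1146 kN → 0.75 × 1146 = 860 kN.
Bearing governs: 860 kN.

860 kN (bearing governs)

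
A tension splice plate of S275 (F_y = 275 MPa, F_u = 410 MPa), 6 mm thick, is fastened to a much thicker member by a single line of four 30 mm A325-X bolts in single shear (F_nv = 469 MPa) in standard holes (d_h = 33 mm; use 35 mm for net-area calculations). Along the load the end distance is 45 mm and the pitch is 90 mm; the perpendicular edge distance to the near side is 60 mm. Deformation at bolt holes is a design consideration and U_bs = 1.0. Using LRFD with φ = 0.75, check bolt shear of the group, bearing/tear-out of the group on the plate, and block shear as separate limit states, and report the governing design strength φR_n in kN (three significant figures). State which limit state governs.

292 kN (block shear governs)

Bolt shear: A_b = π·30²/4 = 706.9 mm²; R_n = 469 × 706.9 × 4 × 1 / 1000 = 1326 kN → 0.75 × 1326 = 995 kN.
Bearing: edge l_c = 28.5, r_n = 84.13 kN; interior l_c = 57, r_n = 168.3 kN; R_n = 84.13 + 3·168.3 = 588.9 kN → 442 kN.
Block shear: A_gv = 1890, A_nv = 1155, A_nt = 255 mm²; R_n = min(0.6F_uA_nv, 0.6F_yA_gv) + U_bs·F_u·A_nt = 388.7 kN → 292 kN.
Block shear governs: 292 kN.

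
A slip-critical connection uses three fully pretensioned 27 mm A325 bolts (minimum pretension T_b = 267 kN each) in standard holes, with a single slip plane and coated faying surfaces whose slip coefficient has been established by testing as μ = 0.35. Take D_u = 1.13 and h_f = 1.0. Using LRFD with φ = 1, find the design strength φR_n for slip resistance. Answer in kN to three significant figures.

R_n = μ · D_u · h_f · T_b · n_s · n_b = 0.35 × 1.13 × 1.0 × 267 × 1 × 3 = 316.8 kN.
Design strength φR_n = 1 × 316.8 = 317 kN.

317 kN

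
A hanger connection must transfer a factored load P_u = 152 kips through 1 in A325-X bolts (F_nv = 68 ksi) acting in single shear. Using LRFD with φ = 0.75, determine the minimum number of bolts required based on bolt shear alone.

A_b = π·1²/4 = 0.7854 in².
Per-bolt design strength φR_n = 0.75 × 68 × 0.7854 × 1 = 40.06 kips.
n ≥ 152 / 40.06 = 3.795 → use 4 bolts.

4 bolts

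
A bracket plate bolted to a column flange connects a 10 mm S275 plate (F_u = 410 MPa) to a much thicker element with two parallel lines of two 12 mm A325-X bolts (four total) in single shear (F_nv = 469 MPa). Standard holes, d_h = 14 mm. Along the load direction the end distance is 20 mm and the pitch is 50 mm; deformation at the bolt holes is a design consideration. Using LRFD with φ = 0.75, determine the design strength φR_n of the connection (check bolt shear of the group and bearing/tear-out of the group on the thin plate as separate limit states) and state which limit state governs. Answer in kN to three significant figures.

159 kN (bolt shear governs)

Bolt shear: A_b = π·12²/4 = 113.1 mm²; R_n = 469 × 113.1 × 4 × 1 / 1000 = 212.2 kN → 0.75 × 212.2 = 159 kN.
Bearing (1.2 l_c t F_u ≤ 2.4 d t F_u): upper limit = 2.4·12·10·410 / 1000 = 118.1 kN.
  Edge l_c = 20 − 14/2 = 13 → r_n = 63.96 kN; interior l_c = 50 − 14 = 36 → r_n = 118.1 kN.
  R_n,bearing = 2·63.96 + 2·118.1 = 364.1 kN → 0.75 × 364.1 = 273 kN.
Bolt shear governs: 159 kN.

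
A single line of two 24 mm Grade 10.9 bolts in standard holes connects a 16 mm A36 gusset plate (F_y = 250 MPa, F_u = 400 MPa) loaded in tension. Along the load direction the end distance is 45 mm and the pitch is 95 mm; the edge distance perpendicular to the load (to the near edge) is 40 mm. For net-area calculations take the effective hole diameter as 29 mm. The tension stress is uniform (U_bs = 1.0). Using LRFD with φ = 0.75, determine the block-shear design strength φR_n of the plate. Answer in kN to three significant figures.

Shear plane L_v = 45 + 1·95 = 140 mm; A_gv = 140 × 16 = 2240 mm².
A_nv = (140 − 1.5·29) × 16 = 1544 mm².
A_nt = (40 − 0.5·29) × 16 = 408 mm².
0.6 F_u A_nv = 370.6 kN; 0.6 F_y A_gv = 336 kN → shear yielding governs the shear term.
R_n = 336 + 1.0 × 400 × 408 / 1000 = 499.2 kN.
Design strength φR_n = 0.75 × 499.2 = 374 kN.

374 kN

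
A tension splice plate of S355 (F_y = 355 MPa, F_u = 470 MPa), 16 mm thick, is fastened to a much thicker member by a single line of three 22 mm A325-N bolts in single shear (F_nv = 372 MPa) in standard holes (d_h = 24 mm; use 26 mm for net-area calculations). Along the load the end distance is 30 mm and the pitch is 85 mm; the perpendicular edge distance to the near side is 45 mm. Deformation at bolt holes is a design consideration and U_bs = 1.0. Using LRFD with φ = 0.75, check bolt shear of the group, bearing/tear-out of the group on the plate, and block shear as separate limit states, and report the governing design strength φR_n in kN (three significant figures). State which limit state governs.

Bolt shear: A_b = π·22²/4 = 380.1 mm²; R_n = 372 × 380.1 × 3 × 1 / 1000 = 424.2 kN → 0.75 × 424.2 = 318 kN.
Bearing: edge l_c = 18, r_n = 162.4 kN; interior l_c = 61, r_n = 397.1 kN; R_n = 162.4 + 2·397.1 = 956.5 kN → 717 kN.
Block shear: A_gv = 3200, A_nv = 2160, A_nt = 512 mm²; R_n = min(0.6F_uA_nv, 0.6F_yA_gv) + U_bs·F_u·A_nt = 849.8 kN → 637 kN.
Bolt shear governs: 318 kN.

318 kN (bolt shear governs)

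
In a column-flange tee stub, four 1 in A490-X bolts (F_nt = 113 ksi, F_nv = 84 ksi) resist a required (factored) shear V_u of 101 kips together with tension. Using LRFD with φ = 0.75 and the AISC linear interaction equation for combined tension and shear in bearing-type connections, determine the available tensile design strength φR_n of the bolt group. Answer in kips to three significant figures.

A_b = π·1²/4 = 0.7854 in²; f_rv = 101 / (4 × 0.7854) = 32.15 ksi.
F'_nt = 1.3 F_nt − (F_nt / φF_nv) f_rv = 1.3·113 − (113/(0.75·84))·32.15 = 89.24 ksi, capped at F_nt → F'_nt = 89.24 ksi.
R_n = F'_nt · A_b · n = 89.24 × 0.7854 × 4 = 280.3 kips.
Design strength φR_n = 0.75 × 280.3 = 210 kips.

210 kips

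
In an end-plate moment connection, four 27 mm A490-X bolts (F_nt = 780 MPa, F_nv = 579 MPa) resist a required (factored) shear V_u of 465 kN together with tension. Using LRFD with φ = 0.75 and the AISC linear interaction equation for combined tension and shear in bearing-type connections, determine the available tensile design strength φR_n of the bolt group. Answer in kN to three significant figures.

1120 kN

A_b = π·27²/4 = 572.6 mm²; f_rv = 465 × 1000 / (4 × 572.6) = 203 MPa.
F'_nt = 1.3 F_nt − (F_nt / φF_nv) f_rv = 1.3·780 − (780/(0.75·579))·203 = 649.3 MPa, capped at F_nt → F'_nt = 649.3 MPa.
R_n = F'_nt · A_b · n = 649.3 × 572.6 × 4 / 1000 = 1487 kN.
Design strength φR_n = 0.75 × 1487 = 1120 kN.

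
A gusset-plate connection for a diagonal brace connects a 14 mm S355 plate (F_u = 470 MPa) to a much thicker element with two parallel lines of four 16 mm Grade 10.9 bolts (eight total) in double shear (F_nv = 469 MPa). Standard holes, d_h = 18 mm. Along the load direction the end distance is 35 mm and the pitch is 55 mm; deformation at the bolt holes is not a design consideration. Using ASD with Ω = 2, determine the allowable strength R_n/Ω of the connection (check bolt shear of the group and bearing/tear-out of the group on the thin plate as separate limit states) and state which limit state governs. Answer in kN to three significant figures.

754 kN (bolt shear governs)

Bolt shear: A_b = π·16²/4 = 201.1 mm²; R_n = 469 × 201.1 × 8 × 2 / 1000 = 1509 kN → 1509 / 2 = 754 kN.
Bearing (1.5 l_c t F_u ≤ 3.0 d t F_u): upper limit = 3.0·16·14·470 / 1000 = 315.8 kN.
  Edge l_c = 35 − 18/2 = 26 → r_n = 256.6 kN; interior l_c = 55 − 18 = 37 → r_n = 315.8 kN.
  R_n,bearing = 2·256.6 + 6·315.8 = 2408 kN → 2408 / 2 = 1200 kN.
Bolt shear governs: 754 kN.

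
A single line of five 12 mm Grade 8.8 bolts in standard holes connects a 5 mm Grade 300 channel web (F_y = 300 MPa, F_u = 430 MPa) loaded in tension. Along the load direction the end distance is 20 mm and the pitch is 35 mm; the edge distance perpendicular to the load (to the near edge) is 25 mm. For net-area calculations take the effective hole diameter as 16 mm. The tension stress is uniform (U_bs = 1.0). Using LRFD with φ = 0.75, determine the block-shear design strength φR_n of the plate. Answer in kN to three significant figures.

Shear plane L_v = 20 + 4·35 = 160 mm; A_gv = 160 × 5 = 800 mm².
A_nv = (160 − 4.5·16) × 5 = 440 mm².
A_nt = (25 − 0.5·16) × 5 = 85 mm².
0.6 F_u A_nv = 113.5 kN; 0.6 F_y A_gv = 144 kN → shear rupture governs the shear term.
R_n = 113.5 + 1.0 × 430 × 85 / 1000 = 150.1 kN.
Design strength φR_n = 0.75 × 150.1 = 113 kN.

113 kN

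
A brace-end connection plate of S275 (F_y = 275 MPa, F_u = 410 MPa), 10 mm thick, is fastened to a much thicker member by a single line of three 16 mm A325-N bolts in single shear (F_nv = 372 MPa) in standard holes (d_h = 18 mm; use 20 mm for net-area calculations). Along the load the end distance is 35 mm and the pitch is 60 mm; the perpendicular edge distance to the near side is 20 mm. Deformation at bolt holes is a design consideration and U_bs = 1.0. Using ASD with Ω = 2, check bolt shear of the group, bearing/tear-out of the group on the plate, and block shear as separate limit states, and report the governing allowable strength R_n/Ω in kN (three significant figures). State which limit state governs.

Bolt shear: A_b = π·16²/4 = 201.1 mm²; R_n = 372 × 201.1 × 3 × 1 / 1000 = 224.4 kN → 224.4 / 2 = 112 kN.
Bearing: edge l_c = 26, r_n = 127.9 kN; interior l_c = 42, r_n = 157.4 kN; R_n = 127.9 + 2·157.4 = 442.8 kN → 221 kN.
Block shear: A_gv = 1550, A_nv = 1050, A_nt = 100 mm²; R_n = min(0.6F_uA_nv, 0.6F_yA_gv) + U_bs·F_u·A_nt = 296.8 kN → 148 kN.
Bolt shear governs: 112 kN.

112 kN (bolt shear governs)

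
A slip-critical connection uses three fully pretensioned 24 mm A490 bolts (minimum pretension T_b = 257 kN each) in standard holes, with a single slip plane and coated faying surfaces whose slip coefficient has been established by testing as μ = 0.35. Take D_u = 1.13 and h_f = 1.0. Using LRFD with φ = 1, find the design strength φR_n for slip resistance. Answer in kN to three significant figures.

R_n = μ · D_u · h_f · T_b · n_s · n_b = 0.35 × 1.13 × 1.0 × 257 × 1 × 3 = 304.9 kN.
Design strength φR_n = 1 × 304.9 = 305 kN.

305 kN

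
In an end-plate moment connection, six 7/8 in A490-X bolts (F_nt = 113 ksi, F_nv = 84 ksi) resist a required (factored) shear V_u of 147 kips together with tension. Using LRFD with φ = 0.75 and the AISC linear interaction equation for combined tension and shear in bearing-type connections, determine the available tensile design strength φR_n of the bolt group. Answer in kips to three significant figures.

200 kips

A_b = π·0.875²/4 = 0.6013 in²; f_rv = 147 / (6 × 0.6013) = 40.74 ksi.
F'_nt = 1.3 F_nt − (F_nt / φF_nv) f_rv = 1.3·113 − (113/(0.75·84))·40.74 = 73.82 ksi, capped at F_nt → F'_nt = 73.82 ksi.
R_n = F'_nt · A_b · n = 73.82 × 0.6013 × 6 = 266.3 kips.
Design strength φR_n = 0.75 × 266.3 = 200 kips.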